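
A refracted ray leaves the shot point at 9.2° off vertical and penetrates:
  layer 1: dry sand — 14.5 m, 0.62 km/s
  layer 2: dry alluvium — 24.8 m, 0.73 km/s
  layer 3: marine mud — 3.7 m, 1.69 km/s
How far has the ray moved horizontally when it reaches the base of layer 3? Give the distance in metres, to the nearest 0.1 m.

Ray parameter p = sin 9.2° / 0.62 km/s = 2.5787e-01 s/km.
Layer 1: θ = 9.20°; offset = 14.5·tan 9.20° = 2.348 m.
Layer 2: sin θ = p·0.73 = 0.1882 → θ = 10.85°; offset = 24.8·tan 10.85° = 4.754 m.
Layer 3: sin θ = p·1.69 = 0.4358 → θ = 25.84°; offset = 3.7·tan 25.84° = 1.792 m.
Total horizontal offset = 8.894 m.

8.9 m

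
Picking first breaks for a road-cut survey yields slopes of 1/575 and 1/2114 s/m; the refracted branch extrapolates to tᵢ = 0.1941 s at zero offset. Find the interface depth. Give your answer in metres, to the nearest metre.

58 m

h = tᵢ·V₁·V₂ / (2·√(V₂²−V₁²)).
√(V₂²−V₁²) = √(2114² − 575²) = 2034.3 m/s.
h = 0.1941 s × 575 × 2114 / (2 × 2034.3) = 57.99 m.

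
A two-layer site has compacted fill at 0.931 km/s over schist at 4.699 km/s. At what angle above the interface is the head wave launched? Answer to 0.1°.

Critical incidence: sin θ_c = V₁/V₂ = 0.931/4.699 = 0.1981.
θ_c = arcsin 0.1981 = 11.43°.
Measured from the interface: 90° − 11.43° = 78.57°.

78.6°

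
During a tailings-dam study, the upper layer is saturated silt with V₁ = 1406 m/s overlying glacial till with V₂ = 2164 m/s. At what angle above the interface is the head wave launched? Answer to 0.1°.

49.5°

At critical incidence the refracted ray runs along the interface (θ₂ = 90°), so sin θ_c = V₁/V₂.
θ_c = arcsin(1406/2164) = arcsin 0.6497 = 40.52°.
Measured from the interface: 90° − 40.52° = 49.48°.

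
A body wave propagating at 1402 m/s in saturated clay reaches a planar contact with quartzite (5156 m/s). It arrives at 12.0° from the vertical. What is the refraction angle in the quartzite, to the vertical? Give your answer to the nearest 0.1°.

sin θ₁/V₁ = sin θ₂/V₂ ⇒ sin θ₂ = 5156·sin 12.0°/1402 = 5156·0.2079/1402 = 0.7646.
θ₂ = sin⁻¹(0.7646) = 49.87° (from vertical).

49.9°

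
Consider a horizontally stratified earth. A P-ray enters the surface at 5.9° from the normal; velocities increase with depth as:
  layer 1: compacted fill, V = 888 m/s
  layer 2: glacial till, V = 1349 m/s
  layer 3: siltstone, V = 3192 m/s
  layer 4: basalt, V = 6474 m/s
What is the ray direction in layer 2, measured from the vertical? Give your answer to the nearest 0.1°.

Ray parameter p = sin 5.9° / 888 = 1.1576e-04 s/m.
sin θ_2 = p·V_2 = 1.1576e-04 × 1349 = 0.1562.
θ_2 = 8.98° from the vertical.

9.0°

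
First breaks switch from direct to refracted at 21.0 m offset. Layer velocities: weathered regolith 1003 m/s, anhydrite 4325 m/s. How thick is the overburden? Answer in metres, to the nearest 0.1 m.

8.3 m

x_cross = 2h·√((V₂+V₁)/(V₂−V₁)) → h = x_cross / (2·√((V₂+V₁)/(V₂−V₁))).
√((V₂+V₁)/(V₂−V₁)) = √((4325+1003)/(4325−1003)) = 1.2664.
h = 21.0 / (2·1.2664) = 8.29 m.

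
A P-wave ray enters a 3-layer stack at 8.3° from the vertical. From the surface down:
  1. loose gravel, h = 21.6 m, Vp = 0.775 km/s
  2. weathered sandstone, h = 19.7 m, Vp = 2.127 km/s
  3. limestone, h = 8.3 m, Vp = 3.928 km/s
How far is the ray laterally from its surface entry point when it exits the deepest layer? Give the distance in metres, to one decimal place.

p = sin θ₁/V₁ = sin 8.3°/0.775 = 1.8627e-01 s/km is conserved through the stack.
Layer 1: θ = 8.30°; offset = 21.6·tan 8.30° = 3.151 m.
Layer 2: sin θ = p·2.127 = 0.3962 → θ = 23.34°; offset = 19.7·tan 23.34° = 8.501 m.
Layer 3: sin θ = p·3.928 = 0.7317 → θ = 47.03°; offset = 8.3·tan 47.03° = 8.908 m.
Total horizontal offset = 20.560 m.

20.6 m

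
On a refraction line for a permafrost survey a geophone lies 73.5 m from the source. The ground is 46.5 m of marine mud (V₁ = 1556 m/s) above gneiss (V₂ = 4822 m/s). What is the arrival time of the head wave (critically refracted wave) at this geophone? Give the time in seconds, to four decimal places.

0.0718 s

θ_c = arcsin(V₁/V₂) = arcsin(1556/4822) = 18.83°, cos θ_c = 0.9465.
Intercept time tᵢ = 2h cos θ_c / V₁ = 2·46.5·0.9465/1556 = 0.05657 s.
t = x/V₂ + tᵢ = 73.5/4822 + 0.05657 = 0.07181 s.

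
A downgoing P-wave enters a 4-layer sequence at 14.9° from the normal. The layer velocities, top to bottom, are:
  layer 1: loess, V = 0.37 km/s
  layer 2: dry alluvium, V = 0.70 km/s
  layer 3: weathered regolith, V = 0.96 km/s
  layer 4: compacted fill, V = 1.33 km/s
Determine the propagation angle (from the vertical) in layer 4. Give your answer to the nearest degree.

68°

Ray parameter p = sin 14.9° / 0.37 = 6.9495e-01 s/km.
sin θ_4 = p·V_4 = 6.9495e-01 × 1.33 = 0.9243.
θ_4 = arcsin 0.9243 = 67.56°.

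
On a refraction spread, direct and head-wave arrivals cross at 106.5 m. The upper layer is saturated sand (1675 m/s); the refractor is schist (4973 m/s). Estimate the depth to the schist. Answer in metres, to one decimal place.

37.5 m

x_cross = 2h·√((V₂+V₁)/(V₂−V₁)) → h = x_cross / (2·√((V₂+V₁)/(V₂−V₁))).
√((V₂+V₁)/(V₂−V₁)) = √((4973+1675)/(4973−1675)) = 1.4198.
h = 106.5 / (2·1.4198) = 37.51 m.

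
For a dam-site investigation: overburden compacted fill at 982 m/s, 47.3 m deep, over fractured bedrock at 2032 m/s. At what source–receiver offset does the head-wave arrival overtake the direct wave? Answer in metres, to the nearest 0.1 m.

x_cross = 2h·√((V₂+V₁)/(V₂−V₁)).
(V₂+V₁)/(V₂−V₁) = (2032+982)/(2032−982) = 2.8705; √ = 1.6942.
x_cross = 2·47.3·1.6942 = 160.28 m.

160.3 m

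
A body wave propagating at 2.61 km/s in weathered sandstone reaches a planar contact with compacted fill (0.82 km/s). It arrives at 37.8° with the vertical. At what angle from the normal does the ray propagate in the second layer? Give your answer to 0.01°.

11.10°

sin θ₁/V₁ = sin θ₂/V₂ ⇒ sin θ₂ = 0.82·sin 37.8°/2.61 = 0.82·0.6129/2.61 = 0.1926.
θ₂ = sin⁻¹(0.1926) = 11.10° (from vertical).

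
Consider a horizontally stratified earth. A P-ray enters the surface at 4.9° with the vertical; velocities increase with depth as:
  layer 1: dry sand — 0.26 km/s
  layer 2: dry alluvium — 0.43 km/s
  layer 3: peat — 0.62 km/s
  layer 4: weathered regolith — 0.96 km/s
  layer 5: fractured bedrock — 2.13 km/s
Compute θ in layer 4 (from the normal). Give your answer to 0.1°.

Ray parameter p = sin 4.9° / 0.26 = 3.2853e-01 s/km.
sin θ_4 = p·V_4 = 3.2853e-01 × 0.96 = 0.3154.
θ_4 = arcsin 0.3154 = 18.38°.

18.4°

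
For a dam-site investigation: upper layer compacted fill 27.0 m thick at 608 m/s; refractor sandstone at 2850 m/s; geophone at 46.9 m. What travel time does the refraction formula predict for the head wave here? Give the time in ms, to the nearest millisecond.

103 ms

θ_c = arcsin(V₁/V₂) = arcsin(608/2850) = 12.32°, cos θ_c = 0.9770.
Intercept time tᵢ = 2h cos θ_c / V₁ = 2·27.0·0.9770/608 = 0.08677 s.
t = x/V₂ + tᵢ = 46.9/2850 + 0.08677 = 0.10323 s.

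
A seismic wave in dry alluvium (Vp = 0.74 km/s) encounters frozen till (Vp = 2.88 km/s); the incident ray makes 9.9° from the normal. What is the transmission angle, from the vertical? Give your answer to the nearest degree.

sin θ₁/V₁ = sin θ₂/V₂ ⇒ sin θ₂ = 2.88·sin 9.9°/0.74 = 2.88·0.1719/0.74 = 0.6691.
θ₂ = sin⁻¹(0.6691) = 42.00° (from vertical).

42°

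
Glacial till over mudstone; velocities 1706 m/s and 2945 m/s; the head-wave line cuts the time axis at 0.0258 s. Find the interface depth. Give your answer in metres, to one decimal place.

27.0 m

h = tᵢ·V₁·V₂ / (2·√(V₂²−V₁²)).
√(V₂²−V₁²) = √(2945² − 1706²) = 2400.5 m/s.
h = 0.0258 s × 1706 × 2945 / (2 × 2400.5) = 27.00 m.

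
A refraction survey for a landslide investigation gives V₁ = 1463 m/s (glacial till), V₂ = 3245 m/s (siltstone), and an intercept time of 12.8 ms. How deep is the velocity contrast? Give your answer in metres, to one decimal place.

h = tᵢ·V₁·V₂ / (2·√(V₂²−V₁²)).
√(V₂²−V₁²) = √(3245² − 1463²) = 2896.5 m/s.
h = 0.0128 s × 1463 × 3245 / (2 × 2896.5) = 10.49 m.

10.5 m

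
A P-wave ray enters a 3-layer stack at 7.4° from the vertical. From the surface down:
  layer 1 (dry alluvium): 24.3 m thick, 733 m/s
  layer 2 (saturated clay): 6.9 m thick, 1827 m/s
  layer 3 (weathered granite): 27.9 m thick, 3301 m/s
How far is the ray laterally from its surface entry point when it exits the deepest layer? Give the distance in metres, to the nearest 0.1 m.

25.4 m

Apply Snell's law at each interface; in layer i the horizontal offset is hᵢ·tan θᵢ.
Layer 1: θ = 7.40°; offset = 24.3·tan 7.40° = 3.156 m.
Layer 2: sin θ = 1827·sin 7.4°/733 = 0.3210, θ = 18.72°; offset = 6.9·tan 18.72° = 2.339 m.
Layer 3: sin θ = 3301·sin 7.4°/733 = 0.5800, θ = 35.45°; offset = 27.9·tan 35.45° = 19.866 m.
Σ offsets = 25.360 m.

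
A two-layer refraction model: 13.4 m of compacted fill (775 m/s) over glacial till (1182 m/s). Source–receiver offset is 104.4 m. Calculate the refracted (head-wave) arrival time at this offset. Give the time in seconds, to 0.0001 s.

t = x/V₂ + 2h·√(V₂²−V₁²)/(V₁V₂).
√(V₂²−V₁²) = √(1182²−775²) = 892.5 m/s; delay term = 2·13.4·892.5/(775·1182) = 0.02611 s.
t = 104.4/1182 + 0.02611 = 0.11443 s.

0.1144 s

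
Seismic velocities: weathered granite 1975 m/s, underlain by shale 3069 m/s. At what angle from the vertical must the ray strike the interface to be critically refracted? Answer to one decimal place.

40.1°

Critical incidence: sin θ_c = V₁/V₂ = 1975/3069 = 0.6435.
θ_c = arcsin 0.6435 = 40.06°.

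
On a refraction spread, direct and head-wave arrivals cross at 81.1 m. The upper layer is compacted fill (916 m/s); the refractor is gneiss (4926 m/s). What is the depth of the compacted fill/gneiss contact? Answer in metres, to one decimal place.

x_cross = 2h·√((V₂+V₁)/(V₂−V₁)) → h = x_cross / (2·√((V₂+V₁)/(V₂−V₁))).
√((V₂+V₁)/(V₂−V₁)) = √((4926+916)/(4926−916)) = 1.2070.
h = 81.1 / (2·1.2070) = 33.60 m.

33.6 m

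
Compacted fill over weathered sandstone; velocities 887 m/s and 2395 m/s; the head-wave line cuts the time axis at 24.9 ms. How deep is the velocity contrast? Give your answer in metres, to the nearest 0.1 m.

11.9 m

h = tᵢ·V₁·V₂ / (2·√(V₂²−V₁²)).
√(V₂²−V₁²) = √(2395² − 887²) = 2224.7 m/s.
h = 0.0249 s × 887 × 2395 / (2 × 2224.7) = 11.89 m.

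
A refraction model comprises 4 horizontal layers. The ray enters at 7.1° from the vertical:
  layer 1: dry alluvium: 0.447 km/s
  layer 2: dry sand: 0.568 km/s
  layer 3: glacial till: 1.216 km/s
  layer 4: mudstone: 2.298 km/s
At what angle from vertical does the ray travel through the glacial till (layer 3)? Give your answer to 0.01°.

19.65°

Snell's law across each interface conserves sin θ / V, so sin θ_3 = V_3·sin θ₁/V₁.
sin θ_3 = 1.216 × sin 7.1° / 0.447 = 0.3362.
θ_3 = arcsin 0.3362 = 19.65°.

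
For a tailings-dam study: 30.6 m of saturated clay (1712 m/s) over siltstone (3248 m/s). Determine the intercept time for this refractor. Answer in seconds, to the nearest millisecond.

tᵢ = 2h·√(V₂²−V₁²)/(V₁V₂).
√(V₂²−V₁²) = √(3248²−1712²) = 2760.2 m/s.
tᵢ = 2·30.6·2760.2/(1712·3248) = 0.03038 s.

0.030 s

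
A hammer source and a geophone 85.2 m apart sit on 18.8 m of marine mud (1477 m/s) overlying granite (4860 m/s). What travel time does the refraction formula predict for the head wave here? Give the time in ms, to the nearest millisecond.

42 ms

θ_c = arcsin(V₁/V₂) = arcsin(1477/4860) = 17.69°, cos θ_c = 0.9527.
Intercept time tᵢ = 2h cos θ_c / V₁ = 2·18.8·0.9527/1477 = 0.02425 s.
t = x/V₂ + tᵢ = 85.2/4860 + 0.02425 = 0.04178 s.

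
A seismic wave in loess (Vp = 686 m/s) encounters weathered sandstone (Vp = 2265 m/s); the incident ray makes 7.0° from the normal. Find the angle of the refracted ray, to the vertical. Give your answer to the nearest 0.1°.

Snell's law: sin θ₂ = (V₂/V₁)·sin θ₁ = (2265/686)·sin 7.0° = 0.4024.
θ₂ = sin⁻¹(0.4024) = 23.73° (from vertical).

23.7°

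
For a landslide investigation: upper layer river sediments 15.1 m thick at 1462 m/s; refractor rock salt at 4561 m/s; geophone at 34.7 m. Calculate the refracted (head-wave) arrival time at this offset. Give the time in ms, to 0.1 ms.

27.2 ms

θ_c = arcsin(V₁/V₂) = arcsin(1462/4561) = 18.70°, cos θ_c = 0.9472.
Intercept time tᵢ = 2h cos θ_c / V₁ = 2·15.1·0.9472/1462 = 0.01957 s.
t = x/V₂ + tᵢ = 34.7/4561 + 0.01957 = 0.02717 s.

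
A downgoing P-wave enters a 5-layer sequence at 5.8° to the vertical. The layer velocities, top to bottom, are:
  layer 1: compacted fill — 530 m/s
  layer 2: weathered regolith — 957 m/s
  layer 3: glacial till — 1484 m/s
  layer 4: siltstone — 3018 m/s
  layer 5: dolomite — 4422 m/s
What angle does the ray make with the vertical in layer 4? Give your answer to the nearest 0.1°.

35.1°

Snell's law across each interface conserves sin θ / V, so sin θ_4 = V_4·sin θ₁/V₁.
sin θ_4 = 3018 × sin 5.8° / 530 = 0.5754.
θ_4 = 35.13° from the vertical.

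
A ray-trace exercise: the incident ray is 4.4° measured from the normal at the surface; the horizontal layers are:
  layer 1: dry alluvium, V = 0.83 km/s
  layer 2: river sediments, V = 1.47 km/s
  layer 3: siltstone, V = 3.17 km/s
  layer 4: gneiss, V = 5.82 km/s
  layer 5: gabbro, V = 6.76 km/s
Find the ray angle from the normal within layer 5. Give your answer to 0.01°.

Ray parameter p = sin 4.4° / 0.83 = 9.2433e-02 s/km.
sin θ_5 = p·V_5 = 9.2433e-02 × 6.76 = 0.6248.
θ_5 = 38.67° from the vertical.

38.67°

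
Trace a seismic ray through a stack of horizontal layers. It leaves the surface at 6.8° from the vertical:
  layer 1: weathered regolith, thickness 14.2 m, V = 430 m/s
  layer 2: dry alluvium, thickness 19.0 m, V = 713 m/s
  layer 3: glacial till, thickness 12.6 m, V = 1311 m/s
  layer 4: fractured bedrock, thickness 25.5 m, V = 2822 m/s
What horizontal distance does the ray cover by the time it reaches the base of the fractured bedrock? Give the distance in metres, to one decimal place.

Apply Snell's law at each interface; in layer i the horizontal offset is hᵢ·tan θᵢ.
Layer 1: θ = 6.80°; offset = 14.2·tan 6.80° = 1.693 m.
Layer 2: sin θ = 713·sin 6.8°/430 = 0.1963, θ = 11.32°; offset = 19.0·tan 11.32° = 3.804 m.
Layer 3: sin θ = 1311·sin 6.8°/430 = 0.3610, θ = 21.16°; offset = 12.6·tan 21.16° = 4.877 m.
Layer 4: sin θ = 2822·sin 6.8°/430 = 0.7771, θ = 50.99°; offset = 25.5·tan 50.99° = 31.481 m.
Summing the layer offsets gives 41.856 m.

41.9 m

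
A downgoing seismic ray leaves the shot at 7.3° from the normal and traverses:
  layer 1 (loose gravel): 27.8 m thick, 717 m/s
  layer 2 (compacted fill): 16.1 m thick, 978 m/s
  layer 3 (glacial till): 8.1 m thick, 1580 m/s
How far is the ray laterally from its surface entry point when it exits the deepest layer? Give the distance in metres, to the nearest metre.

9 m

Apply Snell's law at each interface; in layer i the horizontal offset is hᵢ·tan θᵢ.
Layer 1: θ = 7.30°; offset = 27.8·tan 7.30° = 3.561 m.
Layer 2: sin θ = 978·sin 7.3°/717 = 0.1733, θ = 9.98°; offset = 16.1·tan 9.98° = 2.833 m.
Layer 3: sin θ = 1580·sin 7.3°/717 = 0.2800, θ = 16.26°; offset = 8.1·tan 16.26° = 2.363 m.
Σ offsets = 8.757 m.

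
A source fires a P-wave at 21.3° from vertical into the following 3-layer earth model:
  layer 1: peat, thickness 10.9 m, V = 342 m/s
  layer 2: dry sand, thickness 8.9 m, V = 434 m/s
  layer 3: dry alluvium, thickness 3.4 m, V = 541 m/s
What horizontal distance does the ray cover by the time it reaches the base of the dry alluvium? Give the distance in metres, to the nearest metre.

p = sin θ₁/V₁ = sin 21.3°/342 = 1.0621e-03 s/m is conserved through the stack.
Layer 1: θ = 21.30°; offset = 10.9·tan 21.30° = 4.250 m.
Layer 2: sin θ = p·434 = 0.4610 → θ = 27.45°; offset = 8.9·tan 27.45° = 4.623 m.
Layer 3: sin θ = p·541 = 0.5746 → θ = 35.07°; offset = 3.4·tan 35.07° = 2.387 m.
Total horizontal offset = 11.260 m.

11 m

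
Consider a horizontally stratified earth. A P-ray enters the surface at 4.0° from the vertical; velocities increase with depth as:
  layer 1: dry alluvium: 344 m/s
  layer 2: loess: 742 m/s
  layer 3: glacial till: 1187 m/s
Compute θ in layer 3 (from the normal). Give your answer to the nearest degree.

14°

Ray parameter p = sin 4.0° / 344 = 2.0278e-04 s/m.
sin θ_3 = p·V_3 = 2.0278e-04 × 1187 = 0.2407.
θ_3 = arcsin 0.2407 = 13.93°.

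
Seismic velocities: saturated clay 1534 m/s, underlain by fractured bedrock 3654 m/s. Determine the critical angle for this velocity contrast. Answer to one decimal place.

24.8°

Critical incidence: sin θ_c = V₁/V₂ = 1534/3654 = 0.4198.
θ_c = arcsin 0.4198 = 24.82°.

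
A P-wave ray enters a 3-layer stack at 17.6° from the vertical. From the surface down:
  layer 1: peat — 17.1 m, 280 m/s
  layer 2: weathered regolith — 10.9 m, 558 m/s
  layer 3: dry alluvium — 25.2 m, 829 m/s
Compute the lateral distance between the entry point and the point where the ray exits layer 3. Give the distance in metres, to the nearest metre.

Apply Snell's law at each interface; in layer i the horizontal offset is hᵢ·tan θᵢ.
Layer 1: θ = 17.60°; offset = 17.1·tan 17.60° = 5.424 m.
Layer 2: sin θ = 558·sin 17.6°/280 = 0.6026, θ = 37.05°; offset = 10.9·tan 37.05° = 8.230 m.
Layer 3: sin θ = 829·sin 17.6°/280 = 0.8952, θ = 63.54°; offset = 25.2·tan 63.54° = 50.628 m.
Summing the layer offsets gives 64.282 m.

64 m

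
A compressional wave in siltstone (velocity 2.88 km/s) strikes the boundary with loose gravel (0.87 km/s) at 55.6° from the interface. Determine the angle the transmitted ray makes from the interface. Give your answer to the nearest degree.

80°

Angle from the normal: 90° − 55.6° = 34.4°.
sin θ₁/V₁ = sin θ₂/V₂ ⇒ sin θ₂ = 0.87·sin 34.4°/2.88 = 0.87·0.5650/2.88 = 0.1707.
θ₂ = sin⁻¹(0.1707) = 9.83° (from vertical).
From the interface: 90° − 9.83° = 80.17°.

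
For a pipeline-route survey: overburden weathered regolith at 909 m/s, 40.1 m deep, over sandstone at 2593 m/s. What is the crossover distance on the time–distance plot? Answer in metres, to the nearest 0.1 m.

115.7 m

x_cross = 2h·√((V₂+V₁)/(V₂−V₁)).
(V₂+V₁)/(V₂−V₁) = (2593+909)/(2593−909) = 2.0796; √ = 1.4421.
x_cross = 2·40.1·1.4421 = 115.65 m.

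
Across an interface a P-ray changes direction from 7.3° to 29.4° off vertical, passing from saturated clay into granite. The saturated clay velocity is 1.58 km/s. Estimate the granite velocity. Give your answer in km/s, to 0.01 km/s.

6.10 km/s

Snell's law: sin 7.3°/V₁ = sin 29.4°/V₂.
V₂ = V₁·sin 29.4°/sin 7.3° = 1.58 × 3.8634 = 6.10 km/s.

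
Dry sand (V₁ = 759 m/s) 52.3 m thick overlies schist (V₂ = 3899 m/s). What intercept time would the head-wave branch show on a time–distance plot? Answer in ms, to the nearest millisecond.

135 ms

θ_c = arcsin(V₁/V₂) = arcsin(759/3899) = 11.23°; cos θ_c = 0.9809.
tᵢ = 2h·cos θ_c / V₁ = 2·52.3·0.9809 / 759 = 0.13518 s.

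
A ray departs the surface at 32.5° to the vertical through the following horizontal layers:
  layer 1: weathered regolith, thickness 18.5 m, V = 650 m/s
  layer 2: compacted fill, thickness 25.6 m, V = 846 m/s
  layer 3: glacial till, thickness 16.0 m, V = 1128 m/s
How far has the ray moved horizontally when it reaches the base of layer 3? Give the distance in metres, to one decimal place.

78.1 m

Ray parameter p = sin 32.5° / 650 m/s = 8.2661e-04 s/m.
Layer 1: θ = 32.50°; offset = 18.5·tan 32.50° = 11.786 m.
Layer 2: sin θ = p·846 = 0.6993 → θ = 44.37°; offset = 25.6·tan 44.37° = 25.045 m.
Layer 3: sin θ = p·1128 = 0.9324 → θ = 68.82°; offset = 16.0·tan 68.82° = 41.284 m.
Σ offsets = 78.114 m.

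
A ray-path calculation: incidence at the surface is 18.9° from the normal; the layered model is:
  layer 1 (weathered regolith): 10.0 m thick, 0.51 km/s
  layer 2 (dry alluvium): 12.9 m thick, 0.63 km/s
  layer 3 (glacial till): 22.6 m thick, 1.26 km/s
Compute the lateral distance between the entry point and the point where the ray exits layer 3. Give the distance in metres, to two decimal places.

Apply Snell's law at each interface; in layer i the horizontal offset is hᵢ·tan θᵢ.
Layer 1: θ = 18.90°; offset = 10.0·tan 18.90° = 3.4238 m.
Layer 2: sin θ = 0.63·sin 18.9°/0.51 = 0.4001, θ = 23.59°; offset = 12.9·tan 23.59° = 5.6323 m.
Layer 3: sin θ = 1.26·sin 18.9°/0.51 = 0.8003, θ = 53.16°; offset = 22.6·tan 53.16° = 30.1612 m.
Σ offsets = 39.2173 m.

39.22 m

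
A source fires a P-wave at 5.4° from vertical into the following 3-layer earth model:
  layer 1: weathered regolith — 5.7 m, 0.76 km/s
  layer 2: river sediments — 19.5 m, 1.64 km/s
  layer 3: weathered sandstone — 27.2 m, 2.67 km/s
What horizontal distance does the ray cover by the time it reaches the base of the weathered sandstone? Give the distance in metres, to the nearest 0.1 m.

Apply Snell's law at each interface; in layer i the horizontal offset is hᵢ·tan θᵢ.
Layer 1: θ = 5.40°; offset = 5.7·tan 5.40° = 0.539 m.
Layer 2: sin θ = 1.64·sin 5.4°/0.76 = 0.2031, θ = 11.72°; offset = 19.5·tan 11.72° = 4.044 m.
Layer 3: sin θ = 2.67·sin 5.4°/0.76 = 0.3306, θ = 19.31°; offset = 27.2·tan 19.31° = 9.529 m.
Summing the layer offsets gives 14.112 m.

14.1 m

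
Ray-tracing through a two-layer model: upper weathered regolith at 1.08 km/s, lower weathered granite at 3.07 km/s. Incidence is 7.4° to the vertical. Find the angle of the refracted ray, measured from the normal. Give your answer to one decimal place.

21.5°

sin θ₁/V₁ = sin θ₂/V₂ ⇒ sin θ₂ = 3.07·sin 7.4°/1.08 = 3.07·0.1288/1.08 = 0.3661.
θ₂ = sin⁻¹(0.3661) = 21.48° (from vertical).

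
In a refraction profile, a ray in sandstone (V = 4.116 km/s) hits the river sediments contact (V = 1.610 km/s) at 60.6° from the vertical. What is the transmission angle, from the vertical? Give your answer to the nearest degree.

20°

Snell's law: sin θ₂ = (V₂/V₁)·sin θ₁ = (1.610/4.116)·sin 60.6° = 0.3408.
θ₂ = arcsin 0.3408 = 19.92° from the normal.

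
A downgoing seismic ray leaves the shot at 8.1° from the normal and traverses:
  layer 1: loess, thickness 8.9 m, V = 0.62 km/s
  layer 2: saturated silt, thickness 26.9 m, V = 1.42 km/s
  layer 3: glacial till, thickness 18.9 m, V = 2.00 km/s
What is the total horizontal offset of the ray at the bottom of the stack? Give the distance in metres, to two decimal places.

20.08 m

Ray parameter p = sin 8.1° / 0.62 km/s = 2.2726e-01 s/km.
Layer 1: θ = 8.10°; offset = 8.9·tan 8.10° = 1.2667 m.
Layer 2: sin θ = p·1.42 = 0.3227 → θ = 18.83°; offset = 26.9·tan 18.83° = 9.1716 m.
Layer 3: sin θ = p·2.00 = 0.4545 → θ = 27.03°; offset = 18.9·tan 27.03° = 9.6442 m.
Total horizontal offset = 20.0824 m.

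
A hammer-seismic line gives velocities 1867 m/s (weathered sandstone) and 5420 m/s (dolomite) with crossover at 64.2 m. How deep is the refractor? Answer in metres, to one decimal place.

22.4 m

h = (x_cross/2)·√((V₂−V₁)/(V₂+V₁)).
(V₂−V₁)/(V₂+V₁) = (5420−1867)/(5420+1867) = 0.4876; √ = 0.6983.
h = (64.2/2)·0.6983 = 22.41 m.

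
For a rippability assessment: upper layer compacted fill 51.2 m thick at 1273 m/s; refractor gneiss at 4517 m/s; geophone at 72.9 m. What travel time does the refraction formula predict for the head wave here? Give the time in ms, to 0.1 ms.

θ_c = arcsin(V₁/V₂) = arcsin(1273/4517) = 16.37°, cos θ_c = 0.9595.
Intercept time tᵢ = 2h cos θ_c / V₁ = 2·51.2·0.9595/1273 = 0.07718 s.
t = x/V₂ + tᵢ = 72.9/4517 + 0.07718 = 0.09332 s.

93.3 ms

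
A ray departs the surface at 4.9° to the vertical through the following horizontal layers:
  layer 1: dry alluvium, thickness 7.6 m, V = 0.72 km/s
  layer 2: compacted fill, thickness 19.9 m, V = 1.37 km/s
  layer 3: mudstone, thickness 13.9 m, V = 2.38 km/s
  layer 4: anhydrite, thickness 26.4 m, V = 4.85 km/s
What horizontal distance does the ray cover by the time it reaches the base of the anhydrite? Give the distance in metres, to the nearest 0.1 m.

26.6 m

Apply Snell's law at each interface; in layer i the horizontal offset is hᵢ·tan θᵢ.
Layer 1: θ = 4.90°; offset = 7.6·tan 4.90° = 0.652 m.
Layer 2: sin θ = 1.37·sin 4.9°/0.72 = 0.1625, θ = 9.35°; offset = 19.9·tan 9.35° = 3.278 m.
Layer 3: sin θ = 2.38·sin 4.9°/0.72 = 0.2824, θ = 16.40°; offset = 13.9·tan 16.40° = 4.091 m.
Layer 4: sin θ = 4.85·sin 4.9°/0.72 = 0.5754, θ = 35.13°; offset = 26.4·tan 35.13° = 18.572 m.
Total horizontal offset = 26.593 m.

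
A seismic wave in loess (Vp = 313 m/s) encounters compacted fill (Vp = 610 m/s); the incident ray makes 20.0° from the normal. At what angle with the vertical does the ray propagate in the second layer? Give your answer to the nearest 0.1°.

Snell's law: sin θ₂ = (V₂/V₁)·sin θ₁ = (610/313)·sin 20.0° = 0.6666.
θ₂ = arcsin 0.6666 = 41.80° from the normal.

41.8°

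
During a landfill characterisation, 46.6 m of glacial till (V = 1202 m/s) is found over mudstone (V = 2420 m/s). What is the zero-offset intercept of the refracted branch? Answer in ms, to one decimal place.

tᵢ = 2h·√(V₂²−V₁²)/(V₁V₂).
√(V₂²−V₁²) = √(2420²−1202²) = 2100.4 m/s.
tᵢ = 2·46.6·2100.4/(1202·2420) = 0.06730 s.

67.3 ms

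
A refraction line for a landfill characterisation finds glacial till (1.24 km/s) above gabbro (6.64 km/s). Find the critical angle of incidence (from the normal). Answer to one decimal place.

10.8°

At critical incidence the refracted ray runs along the interface (θ₂ = 90°), so sin θ_c = V₁/V₂.
θ_c = arcsin(1.24/6.64) = arcsin 0.1867 = 10.76°.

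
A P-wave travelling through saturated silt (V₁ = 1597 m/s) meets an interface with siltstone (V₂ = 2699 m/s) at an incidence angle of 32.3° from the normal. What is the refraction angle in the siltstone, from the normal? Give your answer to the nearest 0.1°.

64.6°

Snell's law: sin θ₂ = (V₂/V₁)·sin θ₁ = (2699/1597)·sin 32.3° = 0.9031.
θ₂ = arcsin 0.9031 = 64.57° from the normal.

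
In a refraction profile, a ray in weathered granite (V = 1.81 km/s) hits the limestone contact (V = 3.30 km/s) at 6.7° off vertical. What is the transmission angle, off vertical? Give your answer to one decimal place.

sin θ₁/V₁ = sin θ₂/V₂ ⇒ sin θ₂ = 3.30·sin 6.7°/1.81 = 3.30·0.1167/1.81 = 0.2127.
θ₂ = sin⁻¹(0.2127) = 12.28° (from vertical).

12.3°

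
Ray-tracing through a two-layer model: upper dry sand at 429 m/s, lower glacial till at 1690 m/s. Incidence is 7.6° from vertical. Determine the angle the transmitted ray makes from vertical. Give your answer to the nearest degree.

Snell's law: sin θ₂ = (V₂/V₁)·sin θ₁ = (1690/429)·sin 7.6° = 0.5210.
θ₂ = arcsin 0.5210 = 31.40° from the normal.

31°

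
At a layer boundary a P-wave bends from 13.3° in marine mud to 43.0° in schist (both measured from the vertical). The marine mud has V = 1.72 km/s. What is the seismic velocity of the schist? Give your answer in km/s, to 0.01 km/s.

5.10 km/s

sin 13.3° = 0.2300; sin 43.0° = 0.6820.
V₂ = V₁·(sin θ₂/sin θ₁) = 1.72·(0.6820/0.2300) = 5.10 km/s.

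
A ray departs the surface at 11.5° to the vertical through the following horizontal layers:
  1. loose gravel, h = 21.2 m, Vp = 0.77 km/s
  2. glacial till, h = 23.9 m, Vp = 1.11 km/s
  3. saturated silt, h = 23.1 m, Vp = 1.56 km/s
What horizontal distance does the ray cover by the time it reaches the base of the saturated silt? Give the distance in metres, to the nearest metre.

Ray parameter p = sin 11.5° / 0.77 km/s = 2.5892e-01 s/km.
Layer 1: θ = 11.50°; offset = 21.2·tan 11.50° = 4.313 m.
Layer 2: sin θ = p·1.11 = 0.2874 → θ = 16.70°; offset = 23.9·tan 16.70° = 7.171 m.
Layer 3: sin θ = p·1.56 = 0.4039 → θ = 23.82°; offset = 23.1·tan 23.82° = 10.199 m.
Summing the layer offsets gives 21.684 m.

22 m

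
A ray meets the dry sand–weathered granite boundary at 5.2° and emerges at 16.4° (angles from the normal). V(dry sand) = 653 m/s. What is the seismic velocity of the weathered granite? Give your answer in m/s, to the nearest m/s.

2034 m/s

Snell's law: sin 5.2°/V₁ = sin 16.4°/V₂.
V₂ = V₁·sin 16.4°/sin 5.2° = 653 × 3.1152 = 2034.25 m/s.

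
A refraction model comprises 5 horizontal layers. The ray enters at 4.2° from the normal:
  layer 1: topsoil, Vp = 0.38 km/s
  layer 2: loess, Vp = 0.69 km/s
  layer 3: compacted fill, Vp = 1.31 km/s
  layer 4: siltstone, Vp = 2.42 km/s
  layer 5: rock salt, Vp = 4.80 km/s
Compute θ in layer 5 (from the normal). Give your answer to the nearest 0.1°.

Snell's law across each interface conserves sin θ / V, so sin θ_5 = V_5·sin θ₁/V₁.
sin θ_5 = 4.80 × sin 4.2° / 0.38 = 0.9251.
θ_5 = arcsin 0.9251 = 67.69°.

67.7°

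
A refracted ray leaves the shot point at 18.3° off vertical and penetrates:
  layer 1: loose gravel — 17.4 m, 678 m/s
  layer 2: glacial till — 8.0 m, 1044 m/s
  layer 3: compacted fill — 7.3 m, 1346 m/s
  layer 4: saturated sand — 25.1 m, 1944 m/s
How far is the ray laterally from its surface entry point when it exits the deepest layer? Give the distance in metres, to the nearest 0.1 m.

67.9 m

Apply Snell's law at each interface; in layer i the horizontal offset is hᵢ·tan θᵢ.
Layer 1: θ = 18.30°; offset = 17.4·tan 18.30° = 5.754 m.
Layer 2: sin θ = 1044·sin 18.3°/678 = 0.4835, θ = 28.91°; offset = 8.0·tan 28.91° = 4.419 m.
Layer 3: sin θ = 1346·sin 18.3°/678 = 0.6234, θ = 38.56°; offset = 7.3·tan 38.56° = 5.819 m.
Layer 4: sin θ = 1944·sin 18.3°/678 = 0.9003, θ = 64.20°; offset = 25.1·tan 64.20° = 51.915 m.
Total horizontal offset = 67.908 m.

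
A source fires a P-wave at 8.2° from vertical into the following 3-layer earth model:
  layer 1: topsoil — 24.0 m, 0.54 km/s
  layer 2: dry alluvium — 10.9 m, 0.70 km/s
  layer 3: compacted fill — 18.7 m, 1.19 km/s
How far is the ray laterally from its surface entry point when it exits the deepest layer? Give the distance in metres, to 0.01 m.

p = sin θ₁/V₁ = sin 8.2°/0.54 = 2.6413e-01 s/km is conserved through the stack.
Layer 1: θ = 8.20°; offset = 24.0·tan 8.20° = 3.4585 m.
Layer 2: sin θ = p·0.70 = 0.1849 → θ = 10.65°; offset = 10.9·tan 10.65° = 2.0506 m.
Layer 3: sin θ = p·1.19 = 0.3143 → θ = 18.32°; offset = 18.7·tan 18.32° = 6.1914 m.
Summing the layer offsets gives 11.7005 m.

11.70 m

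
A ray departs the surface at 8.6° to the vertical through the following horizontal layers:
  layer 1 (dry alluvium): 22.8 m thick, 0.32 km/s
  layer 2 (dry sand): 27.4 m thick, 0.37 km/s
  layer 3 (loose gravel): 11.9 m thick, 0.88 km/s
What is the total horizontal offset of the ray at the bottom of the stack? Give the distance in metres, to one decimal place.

13.6 m

Apply Snell's law at each interface; in layer i the horizontal offset is hᵢ·tan θᵢ.
Layer 1: θ = 8.60°; offset = 22.8·tan 8.60° = 3.448 m.
Layer 2: sin θ = 0.37·sin 8.6°/0.32 = 0.1729, θ = 9.96°; offset = 27.4·tan 9.96° = 4.810 m.
Layer 3: sin θ = 0.88·sin 8.6°/0.32 = 0.4112, θ = 24.28°; offset = 11.9·tan 24.28° = 5.368 m.
Total horizontal offset = 13.627 m.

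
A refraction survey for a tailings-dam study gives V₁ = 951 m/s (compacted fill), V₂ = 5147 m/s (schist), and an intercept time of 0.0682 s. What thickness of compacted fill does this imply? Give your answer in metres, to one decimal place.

θ_c = arcsin(951/5147) = 10.65°; cos θ_c = 0.9828.
tᵢ = 2h cos θ_c/V₁ ⇒ h = tᵢ·V₁/(2 cos θ_c) = 0.0682·951/(2·0.9828) = 33.00 m.

33.0 m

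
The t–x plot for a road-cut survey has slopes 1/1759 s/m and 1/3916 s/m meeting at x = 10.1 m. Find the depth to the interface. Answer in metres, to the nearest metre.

3 m

x_cross = 2h·√((V₂+V₁)/(V₂−V₁)) → h = x_cross / (2·√((V₂+V₁)/(V₂−V₁))).
√((V₂+V₁)/(V₂−V₁)) = √((3916+1759)/(3916−1759)) = 1.6220.
h = 10.1 / (2·1.6220) = 3.11 m.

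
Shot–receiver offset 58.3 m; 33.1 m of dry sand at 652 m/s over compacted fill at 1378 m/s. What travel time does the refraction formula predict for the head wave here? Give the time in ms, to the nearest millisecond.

132 ms

t = x/V₂ + 2h·√(V₂²−V₁²)/(V₁V₂).
√(V₂²−V₁²) = √(1378²−652²) = 1214.0 m/s; delay term = 2·33.1·1214.0/(652·1378) = 0.08945 s.
t = 58.3/1378 + 0.08945 = 0.13176 s.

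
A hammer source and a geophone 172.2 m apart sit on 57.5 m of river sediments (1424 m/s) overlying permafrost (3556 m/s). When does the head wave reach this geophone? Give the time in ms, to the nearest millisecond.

θ_c = arcsin(V₁/V₂) = arcsin(1424/3556) = 23.61°, cos θ_c = 0.9163.
Intercept time tᵢ = 2h cos θ_c / V₁ = 2·57.5·0.9163/1424 = 0.07400 s.
t = x/V₂ + tᵢ = 172.2/3556 + 0.07400 = 0.12243 s.

122 ms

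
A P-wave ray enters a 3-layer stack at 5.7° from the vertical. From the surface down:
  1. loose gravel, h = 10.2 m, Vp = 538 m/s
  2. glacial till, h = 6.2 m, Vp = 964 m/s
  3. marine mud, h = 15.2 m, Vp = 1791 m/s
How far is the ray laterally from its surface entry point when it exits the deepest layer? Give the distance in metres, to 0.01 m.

Ray parameter p = sin 5.7° / 538 m/s = 1.8461e-04 s/m.
Layer 1: θ = 5.70°; offset = 10.2·tan 5.70° = 1.0181 m.
Layer 2: sin θ = p·964 = 0.1780 → θ = 10.25°; offset = 6.2·tan 10.25° = 1.1213 m.
Layer 3: sin θ = p·1791 = 0.3306 → θ = 19.31°; offset = 15.2·tan 19.31° = 5.3251 m.
Total horizontal offset = 7.4645 m.

7.46 m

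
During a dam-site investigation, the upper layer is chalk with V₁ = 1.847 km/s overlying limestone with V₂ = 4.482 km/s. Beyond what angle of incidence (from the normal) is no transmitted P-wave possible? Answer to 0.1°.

24.3°

At critical incidence the refracted ray runs along the interface (θ₂ = 90°), so sin θ_c = V₁/V₂.
θ_c = arcsin(1.847/4.482) = arcsin 0.4121 = 24.34°.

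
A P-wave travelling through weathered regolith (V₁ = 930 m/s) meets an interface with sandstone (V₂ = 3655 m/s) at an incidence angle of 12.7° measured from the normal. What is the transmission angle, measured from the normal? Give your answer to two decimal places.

59.77°

Snell's law: sin θ₂ = (V₂/V₁)·sin θ₁ = (3655/930)·sin 12.7° = 0.8640.
θ₂ = arcsin 0.8640 = 59.77° from the normal.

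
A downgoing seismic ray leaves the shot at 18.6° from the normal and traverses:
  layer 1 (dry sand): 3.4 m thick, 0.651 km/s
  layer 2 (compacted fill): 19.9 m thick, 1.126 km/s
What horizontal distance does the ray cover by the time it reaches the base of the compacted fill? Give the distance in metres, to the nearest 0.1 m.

Ray parameter p = sin 18.6° / 0.651 km/s = 4.8995e-01 s/km.
Layer 1: θ = 18.60°; offset = 3.4·tan 18.60° = 1.144 m.
Layer 2: sin θ = p·1.126 = 0.5517 → θ = 33.48°; offset = 19.9·tan 33.48° = 13.163 m.
Summing the layer offsets gives 14.307 m.

14.3 m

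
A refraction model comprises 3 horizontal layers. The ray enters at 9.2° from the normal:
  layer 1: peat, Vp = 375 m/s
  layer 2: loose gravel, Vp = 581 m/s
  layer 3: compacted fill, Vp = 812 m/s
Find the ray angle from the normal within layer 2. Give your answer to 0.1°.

14.3°

Snell's law across each interface conserves sin θ / V, so sin θ_2 = V_2·sin θ₁/V₁.
sin θ_2 = 581 × sin 9.2° / 375 = 0.2477.
θ_2 = arcsin 0.2477 = 14.34°.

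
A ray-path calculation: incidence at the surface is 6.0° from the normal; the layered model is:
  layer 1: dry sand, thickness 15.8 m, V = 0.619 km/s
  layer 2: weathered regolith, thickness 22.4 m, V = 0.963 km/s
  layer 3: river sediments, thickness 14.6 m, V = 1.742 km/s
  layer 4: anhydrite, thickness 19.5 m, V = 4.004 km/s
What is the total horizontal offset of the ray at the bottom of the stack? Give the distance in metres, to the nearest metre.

Apply Snell's law at each interface; in layer i the horizontal offset is hᵢ·tan θᵢ.
Layer 1: θ = 6.00°; offset = 15.8·tan 6.00° = 1.661 m.
Layer 2: sin θ = 0.963·sin 6.0°/0.619 = 0.1626, θ = 9.36°; offset = 22.4·tan 9.36° = 3.692 m.
Layer 3: sin θ = 1.742·sin 6.0°/0.619 = 0.2942, θ = 17.11°; offset = 14.6·tan 17.11° = 4.494 m.
Layer 4: sin θ = 4.004·sin 6.0°/0.619 = 0.6761, θ = 42.54°; offset = 19.5·tan 42.54° = 17.895 m.
Σ offsets = 27.741 m.

28 m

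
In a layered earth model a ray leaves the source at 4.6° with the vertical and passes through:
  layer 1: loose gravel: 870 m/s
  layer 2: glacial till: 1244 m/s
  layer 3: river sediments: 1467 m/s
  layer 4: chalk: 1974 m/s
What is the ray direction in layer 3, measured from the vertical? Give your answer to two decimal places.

7.77°

Ray parameter p = sin 4.6° / 870 = 9.2183e-05 s/m.
sin θ_3 = p·V_3 = 9.2183e-05 × 1467 = 0.1352.
θ_3 = 7.77° from the vertical.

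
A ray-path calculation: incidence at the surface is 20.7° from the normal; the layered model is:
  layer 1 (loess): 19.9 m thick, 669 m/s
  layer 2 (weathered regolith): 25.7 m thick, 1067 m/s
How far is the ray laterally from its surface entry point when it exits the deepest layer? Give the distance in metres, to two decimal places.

25.06 m

Apply Snell's law at each interface; in layer i the horizontal offset is hᵢ·tan θᵢ.
Layer 1: θ = 20.70°; offset = 19.9·tan 20.70° = 7.5196 m.
Layer 2: sin θ = 1067·sin 20.7°/669 = 0.5638, θ = 34.32°; offset = 25.7·tan 34.32° = 17.5422 m.
Summing the layer offsets gives 25.0618 m.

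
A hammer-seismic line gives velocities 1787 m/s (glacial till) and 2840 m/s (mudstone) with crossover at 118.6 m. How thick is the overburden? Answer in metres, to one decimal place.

28.3 m

h = (x_cross/2)·√((V₂−V₁)/(V₂+V₁)).
(V₂−V₁)/(V₂+V₁) = (2840−1787)/(2840+1787) = 0.2276; √ = 0.4771.
h = (118.6/2)·0.4771 = 28.29 m.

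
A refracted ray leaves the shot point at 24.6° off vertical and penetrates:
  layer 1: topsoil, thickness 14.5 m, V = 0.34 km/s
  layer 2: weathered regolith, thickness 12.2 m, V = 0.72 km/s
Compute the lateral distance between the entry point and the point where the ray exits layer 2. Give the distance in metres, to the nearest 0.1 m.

p = sin θ₁/V₁ = sin 24.6°/0.34 = 1.2244e+00 s/km is conserved through the stack.
Layer 1: θ = 24.60°; offset = 14.5·tan 24.60° = 6.639 m.
Layer 2: sin θ = p·0.72 = 0.8815 → θ = 61.83°; offset = 12.2·tan 61.83° = 22.780 m.
Summing the layer offsets gives 29.418 m.

29.4 m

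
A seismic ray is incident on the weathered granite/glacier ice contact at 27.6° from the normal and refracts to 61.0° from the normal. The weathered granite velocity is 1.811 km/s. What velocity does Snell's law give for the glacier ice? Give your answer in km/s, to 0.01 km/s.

Snell's law: sin 27.6°/V₁ = sin 61.0°/V₂.
V₂ = V₁·sin 61.0°/sin 27.6° = 1.811 × 1.8878 = 3.42 km/s.

3.42 km/s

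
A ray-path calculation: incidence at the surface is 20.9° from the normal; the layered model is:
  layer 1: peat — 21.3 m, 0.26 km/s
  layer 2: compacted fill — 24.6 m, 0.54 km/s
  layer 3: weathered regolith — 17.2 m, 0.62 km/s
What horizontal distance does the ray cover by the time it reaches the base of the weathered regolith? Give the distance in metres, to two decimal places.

Ray parameter p = sin 20.9° / 0.26 km/s = 1.3721e+00 s/km.
Layer 1: θ = 20.90°; offset = 21.3·tan 20.90° = 8.1337 m.
Layer 2: sin θ = p·0.54 = 0.7409 → θ = 47.81°; offset = 24.6·tan 47.81° = 27.1392 m.
Layer 3: sin θ = p·0.62 = 0.8507 → θ = 58.29°; offset = 17.2·tan 58.29° = 27.8340 m.
Σ offsets = 63.1068 m.

63.11 m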